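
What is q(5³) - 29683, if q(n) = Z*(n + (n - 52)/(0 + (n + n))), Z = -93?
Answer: -10333789/250 ≈ -41335.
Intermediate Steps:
q(n) = -93*n - 93*(-52 + n)/(2*n) (q(n) = -93*(n + (n - 52)/(0 + (n + n))) = -93*(n + (-52 + n)/(0 + 2*n)) = -93*(n + (-52 + n)/((2*n))) = -93*(n + (-52 + n)*(1/(2*n))) = -93*(n + (-52 + n)/(2*n)) = -93*n - 93*(-52 + n)/(2*n))
q(5³) - 29683 = (-93/2 - 93*5³ + 2418/(5³)) - 29683 = (-93/2 - 93*125 + 2418/125) - 29683 = (-93/2 - 11625 + 2418*(1/125)) - 29683 = (-93/2 - 11625 + 2418/125) - 29683 = -2913039/250 - 29683 = -10333789/250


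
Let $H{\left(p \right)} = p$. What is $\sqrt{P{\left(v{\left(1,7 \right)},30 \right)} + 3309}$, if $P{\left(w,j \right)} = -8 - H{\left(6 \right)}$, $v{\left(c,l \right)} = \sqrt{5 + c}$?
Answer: $\sqrt{3295} \approx 57.402$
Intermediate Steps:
$P{\left(w,j \right)} = -14$ ($P{\left(w,j \right)} = -8 - 6 = -14$)
$\sqrt{P{\left(v{\left(1,7 \right)},30 \right)} + 3309} = \sqrt{-14 + 3309} = \sqrt{3295}$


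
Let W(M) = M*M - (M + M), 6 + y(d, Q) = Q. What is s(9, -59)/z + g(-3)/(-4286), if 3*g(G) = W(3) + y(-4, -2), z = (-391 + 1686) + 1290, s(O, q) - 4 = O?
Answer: 180079/33237930 ≈ 0.0054179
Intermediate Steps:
y(d, Q) = -6 + Q
s(O, q) = 4 + O
z = 2585 (z = 1295 + 1290 = 2585)
W(M) = M² - 2*M
g(G) = -5/3 (g(G) = (3*(-2 + 3) + (-6 - 2))/3 = (3*1 - 8)/3 = (3 - 8)/3 = (⅓)*(-5) = -5/3)
s(9, -59)/z + g(-3)/(-4286) = (4 + 9)/2585 - 5/3/(-4286) = 13*(1/2585) - 5/3*(-1/4286) = 13/2585 + 5/12858 = 180079/33237930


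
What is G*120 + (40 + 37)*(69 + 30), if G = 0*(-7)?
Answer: 7623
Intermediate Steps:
G = 0
G*120 + (40 + 37)*(69 + 30) = 0*120 + (40 + 37)*(69 + 30) = 0 + 77*99 = 0 + 7623 = 7623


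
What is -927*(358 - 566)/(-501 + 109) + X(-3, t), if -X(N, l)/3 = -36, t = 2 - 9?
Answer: -18810/49 ≈ -383.88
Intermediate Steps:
t = -7
X(N, l) = 108 (X(N, l) = -3*(-36) = 108)
-927*(358 - 566)/(-501 + 109) + X(-3, t) = -927*(358 - 566)/(-501 + 109) + 108 = -(-192816)/(-392) + 108 = -(-192816)*(-1)/392 + 108 = -927*26/49 + 108 = -24102/49 + 108 = -18810/49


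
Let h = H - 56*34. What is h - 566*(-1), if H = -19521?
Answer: -20859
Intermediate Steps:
h = -21425 (h = -19521 - 56*34 = -19521 - 1904 = -21425)
h - 566*(-1) = -21425 - 566*(-1) = -21425 + 566 = -20859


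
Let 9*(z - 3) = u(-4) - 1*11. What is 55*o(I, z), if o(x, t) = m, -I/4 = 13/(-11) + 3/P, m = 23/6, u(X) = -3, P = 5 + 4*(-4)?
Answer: 1265/6 ≈ 210.83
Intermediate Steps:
P = -11 (P = 5 - 16 = -11)
m = 23/6 (m = 23*(⅙) = 23/6 ≈ 3.8333)
I = 64/11 (I = -4*(13/(-11) + 3/(-11)) = -4*(13*(-1/11) + 3*(-1/11)) = -4*(-13/11 - 3/11) = -4*(-16/11) = 64/11 ≈ 5.8182)
z = 13/9 (z = 3 + (-3 - 1*11)/9 = 3 + (-3 - 11)/9 = 3 + (⅑)*(-14) = 3 - 14/9 = 13/9 ≈ 1.4444)
o(x, t) = 23/6
55*o(I, z) = 55*(23/6) = 1265/6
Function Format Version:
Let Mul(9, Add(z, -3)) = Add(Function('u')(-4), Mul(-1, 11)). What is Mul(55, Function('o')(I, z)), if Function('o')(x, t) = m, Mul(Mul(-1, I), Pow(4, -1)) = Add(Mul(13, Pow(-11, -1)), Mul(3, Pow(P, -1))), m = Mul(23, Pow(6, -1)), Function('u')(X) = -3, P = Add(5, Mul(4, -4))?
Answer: Rational(1265, 6) ≈ 210.83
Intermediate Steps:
P = -11 (P = Add(5, -16) = -11)
m = Rational(23, 6) (m = Mul(23, Rational(1, 6)) = Rational(23, 6) ≈ 3.8333)
I = Rational(64, 11) (I = Mul(-4, Add(Mul(13, Pow(-11, -1)), Mul(3, Pow(-11, -1)))) = Mul(-4, Add(Mul(13, Rational(-1, 11)), Mul(3, Rational(-1, 11)))) = Mul(-4, Add(Rational(-13, 11), Rational(-3, 11))) = Mul(-4, Rational(-16, 11)) = Rational(64, 11) ≈ 5.8182)
z = Rational(13, 9) (z = Add(3, Mul(Rational(1, 9), Add(-3, Mul(-1, 11)))) = Add(3, Mul(Rational(1, 9), Add(-3, -11))) = Add(3, Mul(Rational(1, 9), -14)) = Add(3, Rational(-14, 9)) = Rational(13, 9) ≈ 1.4444)
Function('o')(x, t) = Rational(23, 6)
Mul(55, Function('o')(I, z)) = Mul(55, Rational(23, 6)) = Rational(1265, 6)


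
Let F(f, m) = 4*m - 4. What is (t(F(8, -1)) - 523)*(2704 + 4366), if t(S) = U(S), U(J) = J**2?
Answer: -3245130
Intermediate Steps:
F(f, m) = -4 + 4*m
t(S) = S**2
(t(F(8, -1)) - 523)*(2704 + 4366) = ((-4 + 4*(-1))**2 - 523)*(2704 + 4366) = ((-4 - 4)**2 - 523)*7070 = ((-8)**2 - 523)*7070 = (64 - 523)*7070 = -459*7070 = -3245130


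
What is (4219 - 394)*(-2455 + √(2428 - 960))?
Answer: -9390375 + 7650*√367 ≈ -9.2438e+6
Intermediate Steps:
(4219 - 394)*(-2455 + √(2428 - 960)) = 3825*(-2455 + √1468) = 3825*(-2455 + 2*√367) = -9390375 + 7650*√367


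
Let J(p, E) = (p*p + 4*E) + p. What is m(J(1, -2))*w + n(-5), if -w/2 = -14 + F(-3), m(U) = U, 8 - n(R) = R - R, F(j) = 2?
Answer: -136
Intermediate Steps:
n(R) = 8 (n(R) = 8 - (R - R) = 8 - 1*0 = 8 + 0 = 8)
J(p, E) = p + p² + 4*E (J(p, E) = (p² + 4*E) + p = p + p² + 4*E)
w = 24 (w = -2*(-14 + 2) = -2*(-12) = 24)
m(J(1, -2))*w + n(-5) = (1 + 1² + 4*(-2))*24 + 8 = (1 + 1 - 8)*24 + 8 = -6*24 + 8 = -144 + 8 = -136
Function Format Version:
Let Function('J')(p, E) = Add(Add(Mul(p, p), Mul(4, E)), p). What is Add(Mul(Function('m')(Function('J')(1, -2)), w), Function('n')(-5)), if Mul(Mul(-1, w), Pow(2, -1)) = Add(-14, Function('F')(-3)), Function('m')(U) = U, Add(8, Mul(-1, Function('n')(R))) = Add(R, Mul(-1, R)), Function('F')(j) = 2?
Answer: -136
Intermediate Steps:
Function('n')(R) = 8 (Function('n')(R) = Add(8, Mul(-1, Add(R, Mul(-1, R)))) = Add(8, Mul(-1, 0)) = Add(8, 0) = 8)
Function('J')(p, E) = Add(p, Pow(p, 2), Mul(4, E)) (Function('J')(p, E) = Add(Add(Pow(p, 2), Mul(4, E)), p) = Add(p, Pow(p, 2), Mul(4, E)))
w = 24 (w = Mul(-2, Add(-14, 2)) = Mul(-2, -12) = 24)
Add(Mul(Function('m')(Function('J')(1, -2)), w), Function('n')(-5)) = Add(Mul(Add(1, Pow(1, 2), Mul(4, -2)), 24), 8) = Add(Mul(Add(1, 1, -8), 24), 8) = Add(Mul(-6, 24), 8) = Add(-144, 8) = -136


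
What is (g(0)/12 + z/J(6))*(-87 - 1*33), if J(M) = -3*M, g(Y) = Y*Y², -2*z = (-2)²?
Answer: -40/3 ≈ -13.333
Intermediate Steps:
z = -2 (z = -½*(-2)² = -½*4 = -2)
g(Y) = Y³
(g(0)/12 + z/J(6))*(-87 - 1*33) = (0³/12 - 2/((-3*6)))*(-87 - 1*33) = (0*(1/12) - 2/(-18))*(-87 - 33) = (0 - 2*(-1/18))*(-120) = (0 + ⅑)*(-120) = (⅑)*(-120) = -40/3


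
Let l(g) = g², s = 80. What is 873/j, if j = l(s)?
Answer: 873/6400 ≈ 0.13641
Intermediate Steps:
j = 6400 (j = 80² = 6400)
873/j = 873/6400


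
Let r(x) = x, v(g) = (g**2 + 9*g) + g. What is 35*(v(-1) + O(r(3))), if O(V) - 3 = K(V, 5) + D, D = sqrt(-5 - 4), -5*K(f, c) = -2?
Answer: -196 + 105*I ≈ -196.0 + 105.0*I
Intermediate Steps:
v(g) = g**2 + 10*g
K(f, c) = 2/5 (K(f, c) = -1/5*(-2) = 2/5)
D = 3*I (D = sqrt(-9) = 3*I ≈ 3.0*I)
O(V) = 17/5 + 3*I (O(V) = 3 + (2/5 + 3*I) = 17/5 + 3*I)
35*(v(-1) + O(r(3))) = 35*(-(10 - 1) + (17/5 + 3*I)) = 35*(-1*9 + (17/5 + 3*I)) = 35*(-9 + (17/5 + 3*I)) = 35*(-28/5 + 3*I) = -196 + 105*I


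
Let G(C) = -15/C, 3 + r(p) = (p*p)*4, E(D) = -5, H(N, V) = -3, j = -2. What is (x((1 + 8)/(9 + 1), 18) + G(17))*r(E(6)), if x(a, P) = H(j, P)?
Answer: -6402/17 ≈ -376.59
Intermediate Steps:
r(p) = -3 + 4*p² (r(p) = -3 + (p*p)*4 = -3 + p²*4 = -3 + 4*p²)
x(a, P) = -3
(x((1 + 8)/(9 + 1), 18) + G(17))*r(E(6)) = (-3 - 15/17)*(-3 + 4*(-5)²) = (-3 - 15*1/17)*(-3 + 4*25) = (-3 - 15/17)*(-3 + 100) = -66/17*97 = -6402/17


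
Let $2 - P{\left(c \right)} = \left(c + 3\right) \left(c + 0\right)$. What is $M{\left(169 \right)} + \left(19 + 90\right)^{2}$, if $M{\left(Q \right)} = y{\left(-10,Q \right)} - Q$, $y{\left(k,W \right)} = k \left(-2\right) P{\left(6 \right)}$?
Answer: $10672$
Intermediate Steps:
$P{\left(c \right)} = 2 - c \left(3 + c\right)$ ($P{\left(c \right)} = 2 - \left(c + 3\right) \left(c + 0\right) = 2 - \left(3 + c\right) c = 2 - c \left(3 + c\right)$)
$y{\left(k,W \right)} = 104 k$ ($y{\left(k,W \right)} = k \left(-2\right) \left(2 - 6^{2} - 18\right) = - 2 k \left(2 - 36 - 18\right) = - 2 k \left(-52\right) = 104 k$)
$M{\left(Q \right)} = -1040 - Q$ ($M{\left(Q \right)} = 104 \left(-10\right) - Q = -1040 - Q$)
$M{\left(169 \right)} + \left(19 + 90\right)^{2} = \left(-1040 - 169\right) + \left(19 + 90\right)^{2} = \left(-1040 - 169\right) + 109^{2} = -1209 + 11881 = 10672$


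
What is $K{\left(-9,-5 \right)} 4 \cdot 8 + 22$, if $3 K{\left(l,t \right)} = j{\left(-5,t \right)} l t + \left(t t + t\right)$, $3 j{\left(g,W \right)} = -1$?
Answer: $\frac{226}{3} \approx 75.333$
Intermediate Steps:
$j{\left(g,W \right)} = - \frac{1}{3}$ ($j{\left(g,W \right)} = \frac{1}{3} \left(-1\right) = - \frac{1}{3}$)
$K{\left(l,t \right)} = \frac{t}{3} + \frac{t^{2}}{3} - \frac{l t}{9}$ ($K{\left(l,t \right)} = \frac{- \frac{l}{3} t + \left(t t + t\right)}{3} = \frac{- \frac{l t}{3} + \left(t^{2} + t\right)}{3} = \frac{- \frac{l t}{3} + \left(t + t^{2}\right)}{3} = \frac{t + t^{2} - \frac{l t}{3}}{3} = \frac{t}{3} + \frac{t^{2}}{3} - \frac{l t}{9}$)
$K{\left(-9,-5 \right)} 4 \cdot 8 + 22 = \frac{1}{9} \left(-5\right) \left(3 - -9 + 3 \left(-5\right)\right) 4 \cdot 8 + 22 = \frac{1}{9} \left(-5\right) \left(3 + 9 - 15\right) 32 + 22 = \frac{1}{9} \left(-5\right) \left(-3\right) 32 + 22 = \frac{5}{3} \cdot 32 + 22 = \frac{160}{3} + 22 = \frac{226}{3}$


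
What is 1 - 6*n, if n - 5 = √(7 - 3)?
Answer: -41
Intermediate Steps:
n = 7 (n = 5 + √(7 - 3) = 5 + √4 = 5 + 2 = 7)
1 - 6*n = 1 - 6*7 = 1 - 42 = -41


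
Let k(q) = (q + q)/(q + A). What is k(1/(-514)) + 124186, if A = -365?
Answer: 23298659648/187611 ≈ 1.2419e+5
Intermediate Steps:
k(q) = 2*q/(-365 + q) (k(q) = (q + q)/(q - 365) = (2*q)/(-365 + q) = 2*q/(-365 + q))
k(1/(-514)) + 124186 = 2/(-514*(-365 + 1/(-514))) + 124186 = 2*(-1/514)/(-365 - 1/514) + 124186 = 2*(-1/514)/(-187611/514) + 124186 = 2*(-1/514)*(-514/187611) + 124186 = 2/187611 + 124186 = 23298659648/187611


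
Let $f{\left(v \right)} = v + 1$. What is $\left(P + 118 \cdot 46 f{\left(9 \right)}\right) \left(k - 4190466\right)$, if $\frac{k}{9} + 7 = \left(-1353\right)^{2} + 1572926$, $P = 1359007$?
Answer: $37369125767082$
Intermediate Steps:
$k = 30631752$ ($k = -63 + 9 \left(\left(-1353\right)^{2} + 1572926\right) = -63 + 9 \left(1830609 + 1572926\right) = -63 + 9 \cdot 3403535 = -63 + 30631815 = 30631752$)
$f{\left(v \right)} = 1 + v$
$\left(P + 118 \cdot 46 f{\left(9 \right)}\right) \left(k - 4190466\right) = \left(1359007 + 118 \cdot 46 \left(1 + 9\right)\right) \left(30631752 - 4190466\right) = \left(1359007 + 5428 \cdot 10\right) 26441286 = \left(1359007 + 54280\right) 26441286 = 1413287 \cdot 26441286 = 37369125767082$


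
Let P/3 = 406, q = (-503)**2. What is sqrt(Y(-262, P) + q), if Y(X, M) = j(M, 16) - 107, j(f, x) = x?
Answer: 3*sqrt(28102) ≈ 502.91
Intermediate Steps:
q = 253009
P = 1218 (P = 3*406 = 1218)
Y(X, M) = -91 (Y(X, M) = 16 - 107 = -91)
sqrt(Y(-262, P) + q) = sqrt(-91 + 253009) = sqrt(252918) = 3*sqrt(28102)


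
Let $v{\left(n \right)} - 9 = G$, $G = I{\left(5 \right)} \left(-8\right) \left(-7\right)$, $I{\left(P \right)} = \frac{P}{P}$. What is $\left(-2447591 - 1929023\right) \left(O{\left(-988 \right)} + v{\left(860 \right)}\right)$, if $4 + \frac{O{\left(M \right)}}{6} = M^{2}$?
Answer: $-25633412419670$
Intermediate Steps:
$I{\left(P \right)} = 1$
$G = 56$ ($G = 1 \left(-8\right) \left(-7\right) = \left(-8\right) \left(-7\right) = 56$)
$O{\left(M \right)} = -24 + 6 M^{2}$
$v{\left(n \right)} = 65$ ($v{\left(n \right)} = 9 + 56 = 65$)
$\left(-2447591 - 1929023\right) \left(O{\left(-988 \right)} + v{\left(860 \right)}\right) = \left(-2447591 - 1929023\right) \left(\left(-24 + 6 \left(-988\right)^{2}\right) + 65\right) = - 4376614 \left(\left(-24 + 6 \cdot 976144\right) + 65\right) = - 4376614 \left(\left(-24 + 5856864\right) + 65\right) = - 4376614 \left(5856840 + 65\right) = \left(-4376614\right) 5856905 = -25633412419670$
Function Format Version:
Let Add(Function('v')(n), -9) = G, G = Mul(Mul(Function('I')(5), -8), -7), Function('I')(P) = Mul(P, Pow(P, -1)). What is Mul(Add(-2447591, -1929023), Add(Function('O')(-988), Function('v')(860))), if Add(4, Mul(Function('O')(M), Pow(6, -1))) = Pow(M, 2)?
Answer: -25633412419670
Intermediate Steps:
Function('I')(P) = 1
G = 56 (G = Mul(Mul(1, -8), -7) = Mul(-8, -7) = 56)
Function('O')(M) = Add(-24, Mul(6, Pow(M, 2)))
Function('v')(n) = 65 (Function('v')(n) = Add(9, 56) = 65)
Mul(Add(-2447591, -1929023), Add(Function('O')(-988), Function('v')(860))) = Mul(Add(-2447591, -1929023), Add(Add(-24, Mul(6, Pow(-988, 2))), 65)) = Mul(-4376614, Add(Add(-24, Mul(6, 976144)), 65)) = Mul(-4376614, Add(Add(-24, 5856864), 65)) = Mul(-4376614, Add(5856840, 65)) = Mul(-4376614, 5856905) = -25633412419670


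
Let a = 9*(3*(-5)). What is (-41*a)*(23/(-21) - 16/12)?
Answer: -94095/7 ≈ -13442.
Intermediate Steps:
a = -135 (a = 9*(-15) = -135)
(-41*a)*(23/(-21) - 16/12) = (-41*(-135))*(23/(-21) - 16/12) = 5535*(23*(-1/21) - 16*1/12) = 5535*(-23/21 - 4/3) = 5535*(-17/7) = -94095/7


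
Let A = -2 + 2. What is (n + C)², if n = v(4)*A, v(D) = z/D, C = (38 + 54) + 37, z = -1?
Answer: 16641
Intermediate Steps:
A = 0
C = 129 (C = 92 + 37 = 129)
v(D) = -1/D
n = 0 (n = -1/4*0 = -1*¼*0 = -¼*0 = 0)
(n + C)² = (0 + 129)² = 129² = 16641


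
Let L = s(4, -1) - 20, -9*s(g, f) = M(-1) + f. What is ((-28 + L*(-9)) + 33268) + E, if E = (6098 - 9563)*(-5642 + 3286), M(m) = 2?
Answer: 8196961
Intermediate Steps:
E = 8163540 (E = -3465*(-2356) = 8163540)
s(g, f) = -2/9 - f/9 (s(g, f) = -(2 + f)/9 = -2/9 - f/9)
L = -181/9 (L = (-2/9 - ⅑*(-1)) - 20 = (-2/9 + ⅑) - 20 = -⅑ - 20 = -181/9 ≈ -20.111)
((-28 + L*(-9)) + 33268) + E = ((-28 - 181/9*(-9)) + 33268) + 8163540 = ((-28 + 181) + 33268) + 8163540 = (153 + 33268) + 8163540 = 33421 + 8163540 = 8196961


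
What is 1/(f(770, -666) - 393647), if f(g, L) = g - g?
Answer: -1/393647 ≈ -2.5403e-6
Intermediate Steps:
f(g, L) = 0
1/(f(770, -666) - 393647) = 1/(0 - 393647) = 1/(-393647) = -1/393647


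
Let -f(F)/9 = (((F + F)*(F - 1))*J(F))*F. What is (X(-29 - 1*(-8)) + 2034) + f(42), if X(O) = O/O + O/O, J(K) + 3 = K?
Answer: -50769412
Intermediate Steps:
J(K) = -3 + K
f(F) = -18*F²*(-1 + F)*(-3 + F) (f(F) = -9*((F + F)*(F - 1))*(-3 + F)*F = -9*((2*F)*(-1 + F))*(-3 + F)*F = -9*(2*F*(-1 + F))*(-3 + F)*F = -9*2*F*(-1 + F)*(-3 + F)*F = -18*F²*(-1 + F)*(-3 + F))
X(O) = 2 (X(O) = 1 + 1 = 2)
(X(-29 - 1*(-8)) + 2034) + f(42) = (2 + 2034) - 18*42²*(-1 + 42)*(-3 + 42) = 2036 - 18*1764*41*39 = 2036 - 50771448 = -50769412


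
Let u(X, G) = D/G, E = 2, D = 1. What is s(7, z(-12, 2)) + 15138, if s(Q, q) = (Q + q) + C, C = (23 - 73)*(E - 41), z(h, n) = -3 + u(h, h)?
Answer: 205103/12 ≈ 17092.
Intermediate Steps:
u(X, G) = 1/G
z(h, n) = -3 + 1/h
C = 1950 (C = (23 - 73)*(2 - 41) = -50*(-39) = 1950)
s(Q, q) = 1950 + Q + q (s(Q, q) = (Q + q) + 1950 = 1950 + Q + q)
s(7, z(-12, 2)) + 15138 = (1950 + 7 + (-3 + 1/(-12))) + 15138 = (1950 + 7 + (-3 - 1/12)) + 15138 = (1950 + 7 - 37/12) + 15138 = 23447/12 + 15138 = 205103/12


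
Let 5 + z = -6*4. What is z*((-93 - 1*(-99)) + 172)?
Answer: -5162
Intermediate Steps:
z = -29 (z = -5 - 6*4 = -5 - 24 = -29)
z*((-93 - 1*(-99)) + 172) = -29*((-93 - 1*(-99)) + 172) = -29*((-93 + 99) + 172) = -29*(6 + 172) = -29*178 = -5162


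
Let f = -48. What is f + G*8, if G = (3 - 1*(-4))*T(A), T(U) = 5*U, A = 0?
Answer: -48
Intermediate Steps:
G = 0 (G = (3 - 1*(-4))*(5*0) = (3 + 4)*0 = 7*0 = 0)
f + G*8 = -48 + 0*8 = -48 + 0 = -48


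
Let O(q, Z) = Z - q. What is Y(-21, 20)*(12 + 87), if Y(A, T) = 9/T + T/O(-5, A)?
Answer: -396/5 ≈ -79.200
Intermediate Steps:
Y(A, T) = 9/T + T/(5 + A) (Y(A, T) = 9/T + T/(A - 1*(-5)) = 9/T + T/(A + 5) = 9/T + T/(5 + A))
Y(-21, 20)*(12 + 87) = (9/20 + 20/(5 - 21))*(12 + 87) = (9*(1/20) + 20/(-16))*99 = (9/20 + 20*(-1/16))*99 = (9/20 - 5/4)*99 = -⅘*99 = -396/5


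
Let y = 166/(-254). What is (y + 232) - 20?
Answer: 26841/127 ≈ 211.35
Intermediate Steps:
y = -83/127 (y = 166*(-1/254) = -83/127 ≈ -0.65354)
(y + 232) - 20 = (-83/127 + 232) - 20 = 29381/127 - 20 = 26841/127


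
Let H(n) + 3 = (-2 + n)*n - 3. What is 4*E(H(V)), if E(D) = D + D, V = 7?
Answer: 232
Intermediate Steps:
H(n) = -6 + n*(-2 + n) (H(n) = -3 + ((-2 + n)*n - 3) = -3 + (n*(-2 + n) - 3) = -3 + (-3 + n*(-2 + n)) = -6 + n*(-2 + n))
E(D) = 2*D
4*E(H(V)) = 4*(2*(-6 + 7² - 2*7)) = 4*(2*(-6 + 49 - 14)) = 4*(2*29) = 4*58 = 232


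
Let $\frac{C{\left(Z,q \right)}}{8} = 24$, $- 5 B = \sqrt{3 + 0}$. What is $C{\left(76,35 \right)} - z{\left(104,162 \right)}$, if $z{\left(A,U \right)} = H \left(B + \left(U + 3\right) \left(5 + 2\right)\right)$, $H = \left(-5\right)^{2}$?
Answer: $-28683 + 5 \sqrt{3} \approx -28674.0$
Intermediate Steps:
$B = - \frac{\sqrt{3}}{5}$ ($B = - \frac{\sqrt{3 + 0}}{5} = - \frac{\sqrt{3}}{5} \approx -0.34641$)
$H = 25$
$C{\left(Z,q \right)} = 192$ ($C{\left(Z,q \right)} = 8 \cdot 24 = 192$)
$z{\left(A,U \right)} = 525 - 5 \sqrt{3} + 175 U$ ($z{\left(A,U \right)} = 25 \left(- \frac{\sqrt{3}}{5} + \left(U + 3\right) \left(5 + 2\right)\right) = 25 \left(- \frac{\sqrt{3}}{5} + \left(3 + U\right) 7\right) = 25 \left(- \frac{\sqrt{3}}{5} + \left(21 + 7 U\right)\right) = 25 \left(21 + 7 U - \frac{\sqrt{3}}{5}\right) = 525 - 5 \sqrt{3} + 175 U$)
$C{\left(76,35 \right)} - z{\left(104,162 \right)} = 192 - \left(525 - 5 \sqrt{3} + 175 \cdot 162\right) = 192 - \left(525 - 5 \sqrt{3} + 28350\right) = 192 - \left(28875 - 5 \sqrt{3}\right) = -28683 + 5 \sqrt{3}$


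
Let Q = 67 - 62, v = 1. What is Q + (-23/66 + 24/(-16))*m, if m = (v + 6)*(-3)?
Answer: 482/11 ≈ 43.818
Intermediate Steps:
Q = 5
m = -21 (m = (1 + 6)*(-3) = 7*(-3) = -21)
Q + (-23/66 + 24/(-16))*m = 5 + (-23/66 + 24/(-16))*(-21) = 5 + (-23*1/66 + 24*(-1/16))*(-21) = 5 + (-23/66 - 3/2)*(-21) = 5 - 61/33*(-21) = 5 + 427/11 = 482/11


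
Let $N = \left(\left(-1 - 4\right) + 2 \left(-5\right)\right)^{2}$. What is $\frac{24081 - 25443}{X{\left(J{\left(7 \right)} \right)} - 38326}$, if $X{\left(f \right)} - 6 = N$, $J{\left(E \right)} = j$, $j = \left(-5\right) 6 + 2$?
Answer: $\frac{1362}{38095} \approx 0.035753$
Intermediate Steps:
$j = -28$ ($j = -30 + 2 = -28$)
$J{\left(E \right)} = -28$
$N = 225$ ($N = \left(-5 - 10\right)^{2} = \left(-15\right)^{2} = 225$)
$X{\left(f \right)} = 231$ ($X{\left(f \right)} = 6 + 225 = 231$)
$\frac{24081 - 25443}{X{\left(J{\left(7 \right)} \right)} - 38326} = \frac{24081 - 25443}{231 - 38326} = - \frac{1362}{-38095} = \left(-1362\right) \left(- \frac{1}{38095}\right) = \frac{1362}{38095}$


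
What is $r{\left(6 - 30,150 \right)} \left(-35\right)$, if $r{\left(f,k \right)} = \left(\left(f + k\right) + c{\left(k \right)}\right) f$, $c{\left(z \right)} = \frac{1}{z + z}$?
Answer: $\frac{529214}{5} \approx 1.0584 \cdot 10^{5}$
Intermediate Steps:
$c{\left(z \right)} = \frac{1}{2 z}$
$r{\left(f,k \right)} = f \left(f + k + \frac{1}{2 k}\right)$ ($r{\left(f,k \right)} = \left(\left(f + k\right) + \frac{1}{2 k}\right) f = \left(f + k + \frac{1}{2 k}\right) f = f \left(f + k + \frac{1}{2 k}\right)$)
$r{\left(6 - 30,150 \right)} \left(-35\right) = \left(\left(6 - 30\right)^{2} + \left(6 - 30\right) 150 + \frac{6 - 30}{2 \cdot 150}\right) \left(-35\right) = \left(\left(6 - 30\right)^{2} + \left(6 - 30\right) 150 + \frac{1}{2} \left(6 - 30\right) \frac{1}{150}\right) \left(-35\right) = \left(\left(-24\right)^{2} - 3600 + \frac{1}{2} \left(-24\right) \frac{1}{150}\right) \left(-35\right) = \left(576 - 3600 - \frac{2}{25}\right) \left(-35\right) = \left(- \frac{75602}{25}\right) \left(-35\right) = \frac{529214}{5}$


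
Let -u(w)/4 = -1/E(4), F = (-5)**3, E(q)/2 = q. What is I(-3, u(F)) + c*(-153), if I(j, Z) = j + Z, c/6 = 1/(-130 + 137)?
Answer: -1871/14 ≈ -133.64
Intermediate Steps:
E(q) = 2*q
F = -125
c = 6/7 (c = 6/(-130 + 137) = 6/7 ≈ 0.85714)
u(w) = 1/2 (u(w) = -(-4)/(2*4) = -(-4)/8 = -4*(-1/8) = 1/2)
I(j, Z) = Z + j
I(-3, u(F)) + c*(-153) = (1/2 - 3) + (6/7)*(-153) = -5/2 - 918/7 = -1871/14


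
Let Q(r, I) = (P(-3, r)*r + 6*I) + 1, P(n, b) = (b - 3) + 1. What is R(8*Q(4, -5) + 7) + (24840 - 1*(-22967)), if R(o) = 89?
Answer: 47896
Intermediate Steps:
P(n, b) = -2 + b (P(n, b) = (-3 + b) + 1 = -2 + b)
Q(r, I) = 1 + 6*I + r*(-2 + r) (Q(r, I) = ((-2 + r)*r + 6*I) + 1 = (r*(-2 + r) + 6*I) + 1 = (6*I + r*(-2 + r)) + 1 = 1 + 6*I + r*(-2 + r))
R(8*Q(4, -5) + 7) + (24840 - 1*(-22967)) = 89 + (24840 - 1*(-22967)) = 89 + (24840 + 22967) = 89 + 47807 = 47896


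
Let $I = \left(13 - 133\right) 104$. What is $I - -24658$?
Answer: $12178$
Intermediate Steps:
$I = -12480$ ($I = \left(13 - 133\right) 104 = \left(-120\right) 104 = -12480$)
$I - -24658 = -12480 - -24658 = -12480 + 24658 = 12178$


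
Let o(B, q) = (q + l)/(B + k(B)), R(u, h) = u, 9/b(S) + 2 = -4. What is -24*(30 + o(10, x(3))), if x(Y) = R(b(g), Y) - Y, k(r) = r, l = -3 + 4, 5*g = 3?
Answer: -3579/5 ≈ -715.80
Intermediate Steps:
g = 3/5 (g = (1/5)*3 = 3/5 ≈ 0.60000)
b(S) = -3/2 (b(S) = 9/(-2 - 4) = 9/(-6) = 9*(-1/6) = -3/2)
l = 1
x(Y) = -3/2 - Y
o(B, q) = (1 + q)/(2*B) (o(B, q) = (q + 1)/(B + B) = (1 + q)/((2*B)) = (1 + q)*(1/(2*B)) = (1 + q)/(2*B))
-24*(30 + o(10, x(3))) = -24*(30 + (1/2)*(1 + (-3/2 - 1*3))/10) = -24*(30 + (1/2)*(1/10)*(1 + (-3/2 - 3))) = -24*(30 + (1/2)*(1/10)*(1 - 9/2)) = -24*(30 + (1/2)*(1/10)*(-7/2)) = -24*(30 - 7/40) = -24*1193/40 = -3579/5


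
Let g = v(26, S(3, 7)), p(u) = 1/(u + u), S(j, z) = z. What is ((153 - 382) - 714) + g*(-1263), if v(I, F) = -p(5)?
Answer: -8167/10 ≈ -816.70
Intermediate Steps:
p(u) = 1/(2*u)
v(I, F) = -⅒ (v(I, F) = -1/(2*5) = -1*⅒ = -⅒)
g = -⅒ ≈ -0.10000
((153 - 382) - 714) + g*(-1263) = ((153 - 382) - 714) - ⅒*(-1263) = (-229 - 714) + 1263/10 = -943 + 1263/10 = -8167/10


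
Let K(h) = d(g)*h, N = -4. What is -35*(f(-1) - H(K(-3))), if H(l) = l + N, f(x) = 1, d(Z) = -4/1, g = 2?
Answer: 245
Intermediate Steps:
d(Z) = -4 (d(Z) = -4*1 = -4)
K(h) = -4*h
H(l) = -4 + l (H(l) = l - 4 = -4 + l)
-35*(f(-1) - H(K(-3))) = -35*(1 - (-4 - 4*(-3))) = -35*(1 - (-4 + 12)) = -35*(1 - 1*8) = -35*(1 - 8) = -35*(-7) = 245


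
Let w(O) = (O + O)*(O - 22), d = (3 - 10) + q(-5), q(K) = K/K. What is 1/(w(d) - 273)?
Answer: 1/63 ≈ 0.015873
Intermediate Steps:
q(K) = 1
d = -6 (d = (3 - 10) + 1 = -7 + 1 = -6)
w(O) = 2*O*(-22 + O) (w(O) = (2*O)*(-22 + O) = 2*O*(-22 + O))
1/(w(d) - 273) = 1/(2*(-6)*(-22 - 6) - 273) = 1/(2*(-6)*(-28) - 273) = 1/(336 - 273) = 1/63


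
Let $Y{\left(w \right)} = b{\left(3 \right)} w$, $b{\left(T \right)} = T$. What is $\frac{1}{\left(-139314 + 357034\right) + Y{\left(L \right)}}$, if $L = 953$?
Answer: $\frac{1}{220579} \approx 4.5335 \cdot 10^{-6}$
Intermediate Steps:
$Y{\left(w \right)} = 3 w$
$\frac{1}{\left(-139314 + 357034\right) + Y{\left(L \right)}} = \frac{1}{\left(-139314 + 357034\right) + 3 \cdot 953} = \frac{1}{217720 + 2859} = \frac{1}{220579}$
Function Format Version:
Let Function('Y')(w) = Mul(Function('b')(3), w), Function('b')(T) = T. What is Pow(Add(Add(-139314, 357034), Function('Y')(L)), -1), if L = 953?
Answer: Rational(1, 220579) ≈ 4.5335e-6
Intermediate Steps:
Function('Y')(w) = Mul(3, w)
Pow(Add(Add(-139314, 357034), Function('Y')(L)), -1) = Pow(Add(Add(-139314, 357034), Mul(3, 953)), -1) = Pow(Add(217720, 2859), -1) = Pow(220579, -1) = Rational(1, 220579)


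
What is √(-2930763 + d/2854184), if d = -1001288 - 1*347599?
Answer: 3*I*√663196466767253926/1427092 ≈ 1711.9*I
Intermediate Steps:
d = -1348887 (d = -1001288 - 347599 = -1348887)
√(-2930763 + d/2854184) = √(-2930763 - 1348887/2854184) = √(-8364938211279/2854184) = 3*I*√663196466767253926/1427092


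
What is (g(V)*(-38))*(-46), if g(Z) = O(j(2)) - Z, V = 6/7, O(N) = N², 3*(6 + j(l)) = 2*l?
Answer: 2303864/63 ≈ 36569.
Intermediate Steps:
j(l) = -6 + 2*l/3 (j(l) = -6 + (2*l)/3 = -6 + 2*l/3)
V = 6/7 (V = 6*(⅐) = 6/7 ≈ 0.85714)
g(Z) = 196/9 - Z (g(Z) = (-6 + (⅔)*2)² - Z = (-6 + 4/3)² - Z = (-14/3)² - Z = 196/9 - Z)
(g(V)*(-38))*(-46) = ((196/9 - 1*6/7)*(-38))*(-46) = ((196/9 - 6/7)*(-38))*(-46) = ((1318/63)*(-38))*(-46) = -50084/63*(-46) = 2303864/63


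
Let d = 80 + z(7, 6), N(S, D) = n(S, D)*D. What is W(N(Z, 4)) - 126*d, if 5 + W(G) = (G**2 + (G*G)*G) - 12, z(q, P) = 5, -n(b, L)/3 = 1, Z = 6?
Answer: -12311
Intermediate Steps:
n(b, L) = -3 (n(b, L) = -3*1 = -3)
N(S, D) = -3*D
d = 85 (d = 80 + 5 = 85)
W(G) = -17 + G**2 + G**3 (W(G) = -5 + ((G**2 + (G*G)*G) - 12) = -5 + ((G**2 + G**2*G) - 12) = -5 + ((G**2 + G**3) - 12) = -5 + (-12 + G**2 + G**3) = -17 + G**2 + G**3)
W(N(Z, 4)) - 126*d = (-17 + (-3*4)**2 + (-3*4)**3) - 126*85 = (-17 + (-12)**2 + (-12)**3) - 10710 = (-17 + 144 - 1728) - 10710 = -1601 - 10710 = -12311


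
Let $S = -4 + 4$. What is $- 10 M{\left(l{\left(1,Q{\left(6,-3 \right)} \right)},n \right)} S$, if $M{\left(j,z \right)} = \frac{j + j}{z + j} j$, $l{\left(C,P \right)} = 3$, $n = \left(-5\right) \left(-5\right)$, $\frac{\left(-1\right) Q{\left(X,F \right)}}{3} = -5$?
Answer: $0$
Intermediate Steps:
$Q{\left(X,F \right)} = 15$ ($Q{\left(X,F \right)} = \left(-3\right) \left(-5\right) = 15$)
$n = 25$
$M{\left(j,z \right)} = \frac{2 j^{2}}{j + z}$ ($M{\left(j,z \right)} = \frac{2 j}{j + z} j = \frac{2 j^{2}}{j + z}$)
$S = 0$
$- 10 M{\left(l{\left(1,Q{\left(6,-3 \right)} \right)},n \right)} S = - 10 \frac{2 \cdot 3^{2}}{3 + 25} \cdot 0 = - 10 \cdot 2 \cdot 9 \cdot \frac{1}{28} \cdot 0 = \left(-10\right) \frac{9}{14} \cdot 0 = \left(- \frac{45}{7}\right) 0 = 0$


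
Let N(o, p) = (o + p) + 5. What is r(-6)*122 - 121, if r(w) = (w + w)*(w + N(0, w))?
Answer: 10127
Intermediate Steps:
N(o, p) = 5 + o + p
r(w) = 2*w*(5 + 2*w) (r(w) = (w + w)*(w + (5 + 0 + w)) = (2*w)*(w + (5 + w)) = (2*w)*(5 + 2*w) = 2*w*(5 + 2*w))
r(-6)*122 - 121 = (2*(-6)*(5 + 2*(-6)))*122 - 121 = (2*(-6)*(5 - 12))*122 - 121 = (2*(-6)*(-7))*122 - 121 = 84*122 - 121 = 10248 - 121 = 10127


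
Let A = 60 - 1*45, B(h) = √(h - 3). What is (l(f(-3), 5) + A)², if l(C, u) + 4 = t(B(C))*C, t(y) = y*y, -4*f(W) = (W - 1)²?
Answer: 1521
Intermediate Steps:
f(W) = -(-1 + W)²/4 (f(W) = -(W - 1)²/4 = -(-1 + W)²/4)
B(h) = √(-3 + h)
A = 15 (A = 60 - 45 = 15)
t(y) = y²
l(C, u) = -4 + C*(-3 + C) (l(C, u) = -4 + (√(-3 + C))²*C = -4 + (-3 + C)*C = -4 + C*(-3 + C))
(l(f(-3), 5) + A)² = ((-4 + (-(-1 - 3)²/4)*(-3 - (-1 - 3)²/4)) + 15)² = ((-4 + (-¼*(-4)²)*(-3 - ¼*(-4)²)) + 15)² = ((-4 + (-¼*16)*(-3 - ¼*16)) + 15)² = ((-4 - 4*(-3 - 4)) + 15)² = ((-4 - 4*(-7)) + 15)² = ((-4 + 28) + 15)² = (24 + 15)² = 39² = 1521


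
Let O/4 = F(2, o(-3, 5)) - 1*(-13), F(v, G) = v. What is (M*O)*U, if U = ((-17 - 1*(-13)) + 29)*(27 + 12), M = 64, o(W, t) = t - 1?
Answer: 3744000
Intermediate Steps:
o(W, t) = -1 + t
U = 975 (U = ((-17 + 13) + 29)*39 = (-4 + 29)*39 = 25*39 = 975)
O = 60 (O = 4*(2 - 1*(-13)) = 4*(2 + 13) = 4*15 = 60)
(M*O)*U = (64*60)*975 = 3840*975 = 3744000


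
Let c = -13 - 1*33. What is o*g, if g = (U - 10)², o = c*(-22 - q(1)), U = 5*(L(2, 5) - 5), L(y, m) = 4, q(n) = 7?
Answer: 300150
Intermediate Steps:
c = -46 (c = -13 - 33 = -46)
U = -5 (U = 5*(4 - 5) = 5*(-1) = -5)
o = 1334 (o = -46*(-22 - 1*7) = -46*(-22 - 7) = -46*(-29) = 1334)
g = 225 (g = (-5 - 10)² = (-15)² = 225)
o*g = 1334*225 = 300150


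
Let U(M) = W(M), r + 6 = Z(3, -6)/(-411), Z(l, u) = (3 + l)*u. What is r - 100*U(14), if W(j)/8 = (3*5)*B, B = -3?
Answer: 4931190/137 ≈ 35994.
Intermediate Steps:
Z(l, u) = u*(3 + l)
W(j) = -360 (W(j) = 8*((3*5)*(-3)) = 8*(15*(-3)) = 8*(-45) = -360)
r = -810/137 (r = -6 - 6*(3 + 3)/(-411) = -6 - 6*6*(-1/411) = -6 - 36*(-1/411) = -6 + 12/137 = -810/137 ≈ -5.9124)
U(M) = -360
r - 100*U(14) = -810/137 - 100*(-360) = -810/137 + 36000 = 4931190/137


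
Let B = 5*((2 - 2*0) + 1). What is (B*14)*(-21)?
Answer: -4410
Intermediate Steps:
B = 15 (B = 5*((2 + 0) + 1) = 5*(2 + 1) = 5*3 = 15)
(B*14)*(-21) = (15*14)*(-21) = 210*(-21) = -4410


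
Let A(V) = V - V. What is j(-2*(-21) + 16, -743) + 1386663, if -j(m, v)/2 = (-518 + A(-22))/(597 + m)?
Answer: 908265301/655 ≈ 1.3867e+6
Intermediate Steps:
A(V) = 0
j(m, v) = 1036/(597 + m) (j(m, v) = -2*(-518 + 0)/(597 + m) = -(-1036)/(597 + m) = 1036/(597 + m))
j(-2*(-21) + 16, -743) + 1386663 = 1036/(597 + (-2*(-21) + 16)) + 1386663 = 1036/(597 + (42 + 16)) + 1386663 = 1036/(597 + 58) + 1386663 = 1036/655 + 1386663 = 908265301/655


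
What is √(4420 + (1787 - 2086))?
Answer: √4121 ≈ 64.195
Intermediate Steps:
√(4420 + (1787 - 2086)) = √(4420 - 299) = √4121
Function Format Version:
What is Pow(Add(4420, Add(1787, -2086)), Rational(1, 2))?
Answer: Pow(4121, Rational(1, 2)) ≈ 64.195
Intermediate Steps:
Pow(Add(4420, Add(1787, -2086)), Rational(1, 2)) = Pow(Add(4420, -299), Rational(1, 2)) = Pow(4121, Rational(1, 2))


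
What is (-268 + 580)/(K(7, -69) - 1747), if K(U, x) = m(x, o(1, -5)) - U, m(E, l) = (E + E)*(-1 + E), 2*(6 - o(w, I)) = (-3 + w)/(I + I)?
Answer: 156/3953 ≈ 0.039464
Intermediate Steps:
o(w, I) = 6 - (-3 + w)/(4*I) (o(w, I) = 6 - (-3 + w)/(2*(I + I)) = 6 - (-3 + w)/(2*(2*I)) = 6 - (-3 + w)*1/(2*I)/2 = 6 - (-3 + w)/(4*I))
m(E, l) = 2*E*(-1 + E) (m(E, l) = (2*E)*(-1 + E) = 2*E*(-1 + E))
K(U, x) = -U + 2*x*(-1 + x) (K(U, x) = 2*x*(-1 + x) - U = -U + 2*x*(-1 + x))
(-268 + 580)/(K(7, -69) - 1747) = (-268 + 580)/((-1*7 + 2*(-69)*(-1 - 69)) - 1747) = 312/((-7 + 2*(-69)*(-70)) - 1747) = 312/((-7 + 9660) - 1747) = 312/(9653 - 1747) = 312/7906 = 312*(1/7906) = 156/3953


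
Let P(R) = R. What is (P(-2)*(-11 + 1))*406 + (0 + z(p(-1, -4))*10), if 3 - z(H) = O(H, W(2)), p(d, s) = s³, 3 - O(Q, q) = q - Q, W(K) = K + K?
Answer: 8800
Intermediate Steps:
W(K) = 2*K
O(Q, q) = 3 + Q - q (O(Q, q) = 3 - (q - Q) = 3 + (Q - q) = 3 + Q - q)
z(H) = 4 - H (z(H) = 3 - (3 + H - 2*2) = 3 - (3 + H - 1*4) = 3 - (3 + H - 4) = 3 - (-1 + H) = 3 + (1 - H) = 4 - H)
(P(-2)*(-11 + 1))*406 + (0 + z(p(-1, -4))*10) = -2*(-11 + 1)*406 + (0 + (4 - 1*(-4)³)*10) = -2*(-10)*406 + (0 + (4 - 1*(-64))*10) = 20*406 + (0 + (4 + 64)*10) = 8120 + (0 + 68*10) = 8120 + (0 + 680) = 8120 + 680 = 8800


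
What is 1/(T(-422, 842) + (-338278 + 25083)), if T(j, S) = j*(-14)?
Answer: -1/307287 ≈ -3.2543e-6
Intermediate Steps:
T(j, S) = -14*j
1/(T(-422, 842) + (-338278 + 25083)) = 1/(-14*(-422) + (-338278 + 25083)) = 1/(5908 - 313195) = 1/(-307287) = -1/307287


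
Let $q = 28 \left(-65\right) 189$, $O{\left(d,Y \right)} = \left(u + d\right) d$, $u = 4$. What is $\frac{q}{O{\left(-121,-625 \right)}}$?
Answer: $- \frac{2940}{121} \approx -24.298$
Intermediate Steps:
$O{\left(d,Y \right)} = d \left(4 + d\right)$ ($O{\left(d,Y \right)} = \left(4 + d\right) d = d \left(4 + d\right)$)
$q = -343980$ ($q = \left(-1820\right) 189 = -343980$)
$\frac{q}{O{\left(-121,-625 \right)}} = - \frac{343980}{\left(-121\right) \left(4 - 121\right)} = - \frac{343980}{\left(-121\right) \left(-117\right)} = - \frac{343980}{14157} = \left(-343980\right) \frac{1}{14157} = - \frac{2940}{121}$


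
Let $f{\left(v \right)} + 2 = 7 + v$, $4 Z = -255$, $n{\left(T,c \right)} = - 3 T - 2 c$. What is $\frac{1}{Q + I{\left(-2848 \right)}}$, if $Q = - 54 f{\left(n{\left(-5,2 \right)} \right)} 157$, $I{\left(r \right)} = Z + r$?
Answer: $- \frac{4}{554239} \approx -7.2171 \cdot 10^{-6}$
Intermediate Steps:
$Z = - \frac{255}{4}$ ($Z = \frac{1}{4} \left(-255\right) = - \frac{255}{4} \approx -63.75$)
$f{\left(v \right)} = 5 + v$ ($f{\left(v \right)} = -2 + \left(7 + v\right) = 5 + v$)
$I{\left(r \right)} = - \frac{255}{4} + r$
$Q = -135648$ ($Q = - 54 \left(5 - -11\right) 157 = - 54 \left(5 + \left(15 - 4\right)\right) 157 = - 54 \left(5 + 11\right) 157 = \left(-54\right) 16 \cdot 157 = \left(-864\right) 157 = -135648$)
$\frac{1}{Q + I{\left(-2848 \right)}} = \frac{1}{-135648 - \frac{11647}{4}} = \frac{1}{- \frac{554239}{4}} = - \frac{4}{554239}$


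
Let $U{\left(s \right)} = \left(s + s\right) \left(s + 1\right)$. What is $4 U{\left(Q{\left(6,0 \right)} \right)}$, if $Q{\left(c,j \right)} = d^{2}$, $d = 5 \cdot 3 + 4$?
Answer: $1045456$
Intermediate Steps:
$d = 19$ ($d = 15 + 4 = 19$)
$Q{\left(c,j \right)} = 361$ ($Q{\left(c,j \right)} = 19^{2} = 361$)
$U{\left(s \right)} = 2 s \left(1 + s\right)$
$4 U{\left(Q{\left(6,0 \right)} \right)} = 4 \cdot 2 \cdot 361 \left(1 + 361\right) = 4 \cdot 2 \cdot 361 \cdot 362 = 4 \cdot 261364 = 1045456$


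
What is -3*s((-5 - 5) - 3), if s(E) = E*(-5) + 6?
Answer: -213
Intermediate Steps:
s(E) = 6 - 5*E (s(E) = -5*E + 6 = 6 - 5*E)
-3*s((-5 - 5) - 3) = -3*(6 - 5*((-5 - 5) - 3)) = -3*(6 - 5*(-10 - 3)) = -3*(6 - 5*(-13)) = -3*(6 + 65) = -3*71 = -213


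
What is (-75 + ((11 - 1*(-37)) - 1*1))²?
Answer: 784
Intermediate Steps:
(-75 + ((11 - 1*(-37)) - 1*1))² = (-75 + ((11 + 37) - 1))² = (-75 + (48 - 1))² = (-75 + 47)² = (-28)² = 784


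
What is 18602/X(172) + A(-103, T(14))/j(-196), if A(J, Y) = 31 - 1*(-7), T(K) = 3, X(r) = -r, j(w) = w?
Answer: -228283/2107 ≈ -108.35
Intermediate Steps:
A(J, Y) = 38 (A(J, Y) = 31 + 7 = 38)
18602/X(172) + A(-103, T(14))/j(-196) = 18602/((-1*172)) + 38/(-196) = 18602/(-172) + 38*(-1/196) = 18602*(-1/172) - 19/98 = -9301/86 - 19/98 = -228283/2107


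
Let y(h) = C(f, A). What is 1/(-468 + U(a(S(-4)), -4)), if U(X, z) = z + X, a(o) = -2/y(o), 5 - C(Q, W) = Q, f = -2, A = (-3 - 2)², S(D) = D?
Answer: -7/3306 ≈ -0.0021174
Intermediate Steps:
A = 25 (A = (-5)² = 25)
C(Q, W) = 5 - Q
y(h) = 7 (y(h) = 5 - 1*(-2) = 5 + 2 = 7)
a(o) = -2/7
U(X, z) = X + z
1/(-468 + U(a(S(-4)), -4)) = 1/(-468 + (-2/7 - 4)) = 1/(-468 - 30/7) = 1/(-3306/7) = -7/3306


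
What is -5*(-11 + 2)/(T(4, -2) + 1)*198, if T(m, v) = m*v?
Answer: -8910/7 ≈ -1272.9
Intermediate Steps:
-5*(-11 + 2)/(T(4, -2) + 1)*198 = -5*(-11 + 2)/(4*(-2) + 1)*198 = -(-45)/(-8 + 1)*198 = -(-45)/(-7)*198 = -(-45)*(-1)/7*198 = -5*9/7*198 = -45/7*198 = -8910/7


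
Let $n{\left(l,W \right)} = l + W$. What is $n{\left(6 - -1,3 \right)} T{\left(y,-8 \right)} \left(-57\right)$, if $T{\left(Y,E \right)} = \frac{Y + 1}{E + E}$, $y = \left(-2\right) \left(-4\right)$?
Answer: $\frac{2565}{8} \approx 320.63$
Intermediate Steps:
$y = 8$
$n{\left(l,W \right)} = W + l$
$T{\left(Y,E \right)} = \frac{1 + Y}{2 E}$
$n{\left(6 - -1,3 \right)} T{\left(y,-8 \right)} \left(-57\right) = \left(3 + \left(6 - -1\right)\right) \frac{1 + 8}{2 \left(-8\right)} \left(-57\right) = \left(3 + \left(6 + 1\right)\right) \frac{1}{2} \left(- \frac{1}{8}\right) 9 \left(-57\right) = \left(3 + 7\right) \left(- \frac{9}{16}\right) \left(-57\right) = 10 \left(- \frac{9}{16}\right) \left(-57\right) = \left(- \frac{45}{8}\right) \left(-57\right) = \frac{2565}{8}$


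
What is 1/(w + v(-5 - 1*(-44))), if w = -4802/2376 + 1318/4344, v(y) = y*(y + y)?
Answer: 53757/163436459 ≈ 0.00032892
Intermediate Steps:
v(y) = 2*y**2 (v(y) = y*(2*y) = 2*y**2)
w = -92335/53757 (w = -4802*1/2376 + 1318*(1/4344) = -2401/1188 + 659/2172 = -92335/53757 ≈ -1.7176)
1/(w + v(-5 - 1*(-44))) = 1/(-92335/53757 + 2*(-5 - 1*(-44))**2) = 1/(-92335/53757 + 2*(-5 + 44)**2) = 1/(-92335/53757 + 2*39**2) = 1/(-92335/53757 + 2*1521) = 1/(-92335/53757 + 3042) = 1/(163436459/53757) = 53757/163436459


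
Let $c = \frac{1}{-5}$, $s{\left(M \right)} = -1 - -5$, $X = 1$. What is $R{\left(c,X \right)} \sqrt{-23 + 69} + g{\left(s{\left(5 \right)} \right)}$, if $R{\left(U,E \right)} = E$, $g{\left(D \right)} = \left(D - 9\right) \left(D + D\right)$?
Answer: $-40 + \sqrt{46} \approx -33.218$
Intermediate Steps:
$s{\left(M \right)} = 4$ ($s{\left(M \right)} = -1 + 5 = 4$)
$g{\left(D \right)} = 2 D \left(-9 + D\right)$ ($g{\left(D \right)} = \left(-9 + D\right) 2 D = 2 D \left(-9 + D\right)$)
$c = - \frac{1}{5} \approx -0.2$
$R{\left(c,X \right)} \sqrt{-23 + 69} + g{\left(s{\left(5 \right)} \right)} = 1 \sqrt{-23 + 69} + 2 \cdot 4 \left(-9 + 4\right) = 1 \sqrt{46} + 2 \cdot 4 \left(-5\right) = \sqrt{46} - 40 = -40 + \sqrt{46}$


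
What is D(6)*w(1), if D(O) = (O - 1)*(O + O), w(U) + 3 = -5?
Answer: -480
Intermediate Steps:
w(U) = -8 (w(U) = -3 - 5 = -8)
D(O) = 2*O*(-1 + O) (D(O) = (-1 + O)*(2*O) = 2*O*(-1 + O))
D(6)*w(1) = (2*6*(-1 + 6))*(-8) = (2*6*5)*(-8) = 60*(-8) = -480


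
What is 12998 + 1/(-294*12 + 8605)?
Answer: 65990847/5077 ≈ 12998.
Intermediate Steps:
12998 + 1/(-294*12 + 8605) = 12998 + 1/(-3528 + 8605) = 12998 + 1/5077 = 65990847/5077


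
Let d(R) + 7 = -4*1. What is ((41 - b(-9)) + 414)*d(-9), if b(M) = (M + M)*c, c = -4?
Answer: -4213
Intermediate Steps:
d(R) = -11 (d(R) = -7 - 4*1 = -7 - 4 = -11)
b(M) = -8*M (b(M) = (M + M)*(-4) = (2*M)*(-4) = -8*M)
((41 - b(-9)) + 414)*d(-9) = ((41 - (-8)*(-9)) + 414)*(-11) = ((41 - 1*72) + 414)*(-11) = ((41 - 72) + 414)*(-11) = (-31 + 414)*(-11) = 383*(-11) = -4213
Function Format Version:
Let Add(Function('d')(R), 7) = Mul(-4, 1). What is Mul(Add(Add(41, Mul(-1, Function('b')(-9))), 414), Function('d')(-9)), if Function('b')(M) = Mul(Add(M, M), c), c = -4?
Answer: -4213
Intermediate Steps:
Function('d')(R) = -11 (Function('d')(R) = Add(-7, Mul(-4, 1)) = Add(-7, -4) = -11)
Function('b')(M) = Mul(-8, M) (Function('b')(M) = Mul(Add(M, M), -4) = Mul(Mul(2, M), -4) = Mul(-8, M))
Mul(Add(Add(41, Mul(-1, Function('b')(-9))), 414), Function('d')(-9)) = Mul(Add(Add(41, Mul(-1, Mul(-8, -9))), 414), -11) = Mul(Add(Add(41, Mul(-1, 72)), 414), -11) = Mul(Add(Add(41, -72), 414), -11) = Mul(Add(-31, 414), -11) = Mul(383, -11) = -4213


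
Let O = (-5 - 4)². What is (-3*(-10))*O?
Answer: 2430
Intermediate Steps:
O = 81 (O = (-9)² = 81)
(-3*(-10))*O = -3*(-10)*81 = 30*81 = 2430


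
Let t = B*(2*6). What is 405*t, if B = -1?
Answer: -4860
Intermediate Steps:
t = -12 (t = -2*6 = -1*12 = -12)
405*t = 405*(-12) = -4860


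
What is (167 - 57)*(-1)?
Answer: -110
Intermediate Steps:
(167 - 57)*(-1) = 110*(-1) = -110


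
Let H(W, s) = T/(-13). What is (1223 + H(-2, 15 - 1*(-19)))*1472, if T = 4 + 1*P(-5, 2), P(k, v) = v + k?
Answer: 23401856/13 ≈ 1.8001e+6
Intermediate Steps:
P(k, v) = k + v
T = 1 (T = 4 + 1*(-5 + 2) = 4 + 1*(-3) = 4 - 3 = 1)
H(W, s) = -1/13 (H(W, s) = 1/(-13) = 1*(-1/13) = -1/13)
(1223 + H(-2, 15 - 1*(-19)))*1472 = (1223 - 1/13)*1472 = (15898/13)*1472 = 23401856/13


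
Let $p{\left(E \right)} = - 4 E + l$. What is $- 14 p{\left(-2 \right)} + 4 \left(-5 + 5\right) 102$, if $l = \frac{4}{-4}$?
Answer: $-98$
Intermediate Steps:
$l = -1$ ($l = 4 \left(- \frac{1}{4}\right) = -1$)
$p{\left(E \right)} = -1 - 4 E$ ($p{\left(E \right)} = - 4 E - 1 = -1 - 4 E$)
$- 14 p{\left(-2 \right)} + 4 \left(-5 + 5\right) 102 = - 14 \left(-1 - -8\right) + 4 \left(-5 + 5\right) 102 = - 14 \left(-1 + 8\right) + 4 \cdot 0 \cdot 102 = \left(-14\right) 7 + 0 \cdot 102 = -98 + 0 = -98$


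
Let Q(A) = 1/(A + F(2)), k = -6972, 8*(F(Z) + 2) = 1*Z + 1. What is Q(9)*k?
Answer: -55776/59 ≈ -945.36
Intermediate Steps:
F(Z) = -15/8 + Z/8 (F(Z) = -2 + (1*Z + 1)/8 = -2 + (Z + 1)/8 = -2 + (1 + Z)/8 = -2 + (⅛ + Z/8) = -15/8 + Z/8)
Q(A) = 1/(-13/8 + A) (Q(A) = 1/(A + (-15/8 + (⅛)*2)) = 1/(A + (-15/8 + ¼)) = 1/(A - 13/8) = 1/(-13/8 + A))
Q(9)*k = (8/(-13 + 8*9))*(-6972) = (8/(-13 + 72))*(-6972) = (8/59)*(-6972) = -55776/59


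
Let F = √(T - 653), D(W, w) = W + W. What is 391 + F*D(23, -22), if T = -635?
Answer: 391 + 92*I*√322 ≈ 391.0 + 1650.9*I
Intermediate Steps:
D(W, w) = 2*W
F = 2*I*√322 (F = √(-635 - 653) = √(-1288) = 2*I*√322 ≈ 35.889*I)
391 + F*D(23, -22) = 391 + (2*I*√322)*(2*23) = 391 + (2*I*√322)*46 = 391 + 92*I*√322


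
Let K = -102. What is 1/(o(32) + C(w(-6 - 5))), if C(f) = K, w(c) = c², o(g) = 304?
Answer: 1/202 ≈ 0.0049505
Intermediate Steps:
C(f) = -102
1/(o(32) + C(w(-6 - 5))) = 1/(304 - 102) = 1/202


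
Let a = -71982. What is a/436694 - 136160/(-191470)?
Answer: 2283893075/4180690009 ≈ 0.54630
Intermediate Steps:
a/436694 - 136160/(-191470) = -71982/436694 - 136160/(-191470) = -71982*1/436694 - 136160*(-1/191470) = -35991/218347 + 13616/19147 = 2283893075/4180690009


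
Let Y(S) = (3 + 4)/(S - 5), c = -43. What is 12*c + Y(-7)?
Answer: -6199/12 ≈ -516.58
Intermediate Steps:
Y(S) = 7/(-5 + S)
12*c + Y(-7) = 12*(-43) + 7/(-5 - 7) = -516 + 7/(-12) = -516 + 7*(-1/12) = -516 - 7/12 = -6199/12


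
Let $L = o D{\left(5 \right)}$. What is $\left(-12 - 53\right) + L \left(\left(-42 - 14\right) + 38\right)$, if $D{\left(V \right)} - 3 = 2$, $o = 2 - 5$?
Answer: $205$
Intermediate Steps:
$o = -3$
$D{\left(V \right)} = 5$ ($D{\left(V \right)} = 3 + 2 = 5$)
$L = -15$ ($L = \left(-3\right) 5 = -15$)
$\left(-12 - 53\right) + L \left(\left(-42 - 14\right) + 38\right) = \left(-12 - 53\right) - 15 \left(\left(-42 - 14\right) + 38\right) = \left(-12 - 53\right) - 15 \left(-56 + 38\right) = -65 - -270 = -65 + 270 = 205$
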